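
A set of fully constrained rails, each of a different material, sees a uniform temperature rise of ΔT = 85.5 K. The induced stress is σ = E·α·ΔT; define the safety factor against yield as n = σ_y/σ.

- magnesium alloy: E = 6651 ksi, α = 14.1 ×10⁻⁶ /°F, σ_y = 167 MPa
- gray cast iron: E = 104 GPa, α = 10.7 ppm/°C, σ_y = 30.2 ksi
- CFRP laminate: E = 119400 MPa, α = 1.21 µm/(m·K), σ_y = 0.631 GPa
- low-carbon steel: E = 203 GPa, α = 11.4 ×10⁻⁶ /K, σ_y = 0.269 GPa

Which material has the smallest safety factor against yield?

low-carbon steel

With everything in SI (GPa, ×10⁻⁶/K, MPa):
  magnesium alloy: E = 45.86, α = 25.4, σ_y = 167.0 → σ = 99.5 MPa, n = 1.68
  gray cast iron: E = 104.0, α = 10.7, σ_y = 208.2 → σ = 95.1 MPa, n = 2.19
  CFRP laminate: E = 119.4, α = 1.21, σ_y = 631.0 → σ = 12.4 MPa, n = 51.1
  low-carbon steel: E = 203.0, α = 11.4, σ_y = 269.0 → σ = 198 MPa, n = 1.36
Smallest n: low-carbon steel with n = 1.36.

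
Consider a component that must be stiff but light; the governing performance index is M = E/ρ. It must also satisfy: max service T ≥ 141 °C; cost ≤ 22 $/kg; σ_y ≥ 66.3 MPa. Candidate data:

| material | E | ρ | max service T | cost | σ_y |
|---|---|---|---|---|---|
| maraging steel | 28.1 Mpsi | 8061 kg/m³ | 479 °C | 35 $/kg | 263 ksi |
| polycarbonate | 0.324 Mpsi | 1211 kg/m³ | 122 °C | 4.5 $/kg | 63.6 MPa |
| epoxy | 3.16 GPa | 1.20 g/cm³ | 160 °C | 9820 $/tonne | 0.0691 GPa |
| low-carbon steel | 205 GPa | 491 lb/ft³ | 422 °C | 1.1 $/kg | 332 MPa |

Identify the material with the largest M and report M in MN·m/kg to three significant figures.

low-carbon steel, M = 26.1 MN·m/kg

Screen on constraints: max service T ≥ 141 °C; cost ≤ 22 $/kg; σ_y ≥ 66.3 MPa. Survivors: epoxy, low-carbon steel.
Normalizing units and computing the index:
  epoxy: E = 3.160 GPa, ρ = 1200 kg/m³
  low-carbon steel: E = 205.0 GPa, ρ = 7865 kg/m³
  low-carbon steel: M = 26.1 MN·m/kg
  epoxy: M = 2.63 MN·m/kg
The maximum is for low-carbon steel.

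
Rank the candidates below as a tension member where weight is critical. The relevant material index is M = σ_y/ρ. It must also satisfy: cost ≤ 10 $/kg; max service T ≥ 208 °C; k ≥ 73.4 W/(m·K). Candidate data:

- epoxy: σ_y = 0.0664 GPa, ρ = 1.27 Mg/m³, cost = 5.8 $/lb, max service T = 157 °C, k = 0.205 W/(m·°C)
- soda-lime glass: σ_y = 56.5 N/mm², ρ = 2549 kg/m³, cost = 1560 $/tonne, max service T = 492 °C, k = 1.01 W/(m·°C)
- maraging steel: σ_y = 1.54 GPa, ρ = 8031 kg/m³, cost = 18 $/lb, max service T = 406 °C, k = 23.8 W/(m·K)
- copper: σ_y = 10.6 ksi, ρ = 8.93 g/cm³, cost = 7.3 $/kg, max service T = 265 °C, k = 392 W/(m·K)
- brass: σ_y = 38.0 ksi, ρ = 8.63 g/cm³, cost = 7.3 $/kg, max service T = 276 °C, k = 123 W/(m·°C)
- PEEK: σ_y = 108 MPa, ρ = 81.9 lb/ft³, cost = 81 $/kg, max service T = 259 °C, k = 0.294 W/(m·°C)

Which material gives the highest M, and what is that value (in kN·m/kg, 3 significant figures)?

brass, M = 30.4 kN·m/kg

Screen on constraints: cost ≤ 10 $/kg; max service T ≥ 208 °C; k ≥ 73.4 W/(m·K). Survivors: copper, brass.
Normalizing units and computing the index:
  copper: σ_y = 73.08 MPa, ρ = 8930 kg/m³
  brass: σ_y = 262.0 MPa, ρ = 8630 kg/m³
  brass: M = 30.4 kN·m/kg
  copper: M = 8.18 kN·m/kg
Highest index: brass.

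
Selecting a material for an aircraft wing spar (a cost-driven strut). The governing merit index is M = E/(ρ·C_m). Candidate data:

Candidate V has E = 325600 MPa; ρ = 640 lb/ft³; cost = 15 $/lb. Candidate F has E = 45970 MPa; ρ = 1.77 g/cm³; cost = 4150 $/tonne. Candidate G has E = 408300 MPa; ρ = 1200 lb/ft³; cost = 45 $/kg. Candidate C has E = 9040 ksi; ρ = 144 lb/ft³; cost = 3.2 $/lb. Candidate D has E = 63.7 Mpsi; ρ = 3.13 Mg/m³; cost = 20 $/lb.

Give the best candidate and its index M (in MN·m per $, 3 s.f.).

candidate F, M = 6.26 MN·m per $

Putting every candidate on a common basis:
  candidate V: E = 325.6 GPa, ρ = 10250 kg/m³, cost = 33.07 $/kg
  candidate F: E = 45.97 GPa, ρ = 1770 kg/m³, cost = 4.150 $/kg
  candidate G: E = 408.3 GPa, ρ = 19220 kg/m³, cost = 45.00 $/kg
  candidate C: E = 62.33 GPa, ρ = 2307 kg/m³, cost = 7.055 $/kg
  candidate D: E = 439.2 GPa, ρ = 3130 kg/m³, cost = 44.09 $/kg
  candidate F: M = 6.26 MN·m per $
  candidate C: M = 3.83 MN·m per $
  candidate D: M = 3.18 MN·m per $
  candidate V: M = 0.960 MN·m per $
  candidate G: M = 0.472 MN·m per $
The maximum is for candidate F.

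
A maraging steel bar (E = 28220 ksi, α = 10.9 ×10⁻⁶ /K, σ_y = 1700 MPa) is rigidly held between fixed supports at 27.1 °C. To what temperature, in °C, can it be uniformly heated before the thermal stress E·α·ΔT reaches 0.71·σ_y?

596 °C

E = 28220 ksi = 194.6 GPa.
E·α·ΔT = 1207 MPa ⇒ ΔT = 1207 / (194.6×10³ × 10.9×10⁻⁶) = 569.1 K.
T = 27.1 + 569.1 = 596.2 °C.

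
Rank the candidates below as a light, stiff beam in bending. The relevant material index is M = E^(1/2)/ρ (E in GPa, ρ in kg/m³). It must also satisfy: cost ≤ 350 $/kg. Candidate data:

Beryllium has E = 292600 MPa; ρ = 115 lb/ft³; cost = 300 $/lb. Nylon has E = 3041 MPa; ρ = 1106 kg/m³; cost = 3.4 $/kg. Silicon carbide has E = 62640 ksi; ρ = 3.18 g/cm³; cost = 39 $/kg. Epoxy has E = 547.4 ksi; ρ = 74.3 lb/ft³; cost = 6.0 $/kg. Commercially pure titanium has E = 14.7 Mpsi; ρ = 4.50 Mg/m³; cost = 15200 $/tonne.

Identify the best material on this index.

Screen on constraints: cost ≤ 350 $/kg. Survivors: nylon, silicon carbide, epoxy, commercially pure titanium.
In SI units:
  nylon: E = 3.041 GPa, ρ = 1106 kg/m³
  silicon carbide: E = 431.9 GPa, ρ = 3180 kg/m³
  epoxy: E = 3.774 GPa, ρ = 1190 kg/m³
  commercially pure titanium: E = 101.4 GPa, ρ = 4500 kg/m³
  silicon carbide: M = 6.54×10⁻³
  commercially pure titanium: M = 2.24×10⁻³
  epoxy: M = 1.63×10⁻³
  nylon: M = 1.58×10⁻³
Silicon carbide has the largest M.

silicon carbide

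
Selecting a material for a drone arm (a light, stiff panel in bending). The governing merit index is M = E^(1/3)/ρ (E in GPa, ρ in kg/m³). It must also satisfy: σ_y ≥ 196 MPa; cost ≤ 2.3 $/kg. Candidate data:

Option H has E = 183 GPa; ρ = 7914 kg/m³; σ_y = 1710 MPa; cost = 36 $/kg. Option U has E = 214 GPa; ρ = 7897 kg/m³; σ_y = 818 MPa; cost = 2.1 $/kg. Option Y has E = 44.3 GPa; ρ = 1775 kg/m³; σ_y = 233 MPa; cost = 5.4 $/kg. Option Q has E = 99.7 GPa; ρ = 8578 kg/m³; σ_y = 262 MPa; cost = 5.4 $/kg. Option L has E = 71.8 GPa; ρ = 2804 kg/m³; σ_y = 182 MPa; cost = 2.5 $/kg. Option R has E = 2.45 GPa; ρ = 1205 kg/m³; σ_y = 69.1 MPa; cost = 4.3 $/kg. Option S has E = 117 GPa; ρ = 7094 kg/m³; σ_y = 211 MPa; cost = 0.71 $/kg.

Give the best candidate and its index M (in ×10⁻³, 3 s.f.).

Screen on constraints: σ_y ≥ 196 MPa; cost ≤ 2.3 $/kg. Survivors: option U, option S.
Evaluate M for each candidate:
  option U: M = 0.757×10⁻³
  option S: M = 0.689×10⁻³
The maximum is for option U.

option U, M = 0.757×10⁻³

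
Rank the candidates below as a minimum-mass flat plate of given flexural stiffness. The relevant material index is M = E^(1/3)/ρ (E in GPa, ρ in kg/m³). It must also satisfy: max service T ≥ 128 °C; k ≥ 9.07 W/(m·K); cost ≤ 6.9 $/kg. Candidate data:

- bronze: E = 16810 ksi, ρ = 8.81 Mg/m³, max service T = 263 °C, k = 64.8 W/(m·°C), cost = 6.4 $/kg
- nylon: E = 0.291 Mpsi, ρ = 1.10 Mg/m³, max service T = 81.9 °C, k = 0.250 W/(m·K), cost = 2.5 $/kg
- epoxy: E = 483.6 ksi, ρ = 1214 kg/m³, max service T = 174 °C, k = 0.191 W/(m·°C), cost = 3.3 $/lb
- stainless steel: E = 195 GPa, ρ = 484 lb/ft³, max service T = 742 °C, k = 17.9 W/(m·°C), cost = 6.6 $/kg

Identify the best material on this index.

stainless steel

Screen on constraints: max service T ≥ 128 °C; k ≥ 9.07 W/(m·K); cost ≤ 6.9 $/kg. Survivors: bronze, stainless steel.
Normalizing units and computing the index:
  bronze: E = 115.9 GPa, ρ = 8810 kg/m³
  stainless steel: E = 195.0 GPa, ρ = 7753 kg/m³
  stainless steel: M = 0.748×10⁻³
  bronze: M = 0.553×10⁻³
Highest index: stainless steel.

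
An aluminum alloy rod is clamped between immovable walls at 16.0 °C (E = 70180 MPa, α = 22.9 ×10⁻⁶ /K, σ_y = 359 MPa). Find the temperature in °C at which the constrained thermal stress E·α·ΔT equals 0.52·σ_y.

132 °C

E = 70180 MPa = 70.18 GPa.
E·α·ΔT = 186.7 MPa ⇒ ΔT = 186.7 / (70.18×10³ × 22.9×10⁻⁶) = 116.2 K.
T = 16.0 + 116.2 = 132.2 °C.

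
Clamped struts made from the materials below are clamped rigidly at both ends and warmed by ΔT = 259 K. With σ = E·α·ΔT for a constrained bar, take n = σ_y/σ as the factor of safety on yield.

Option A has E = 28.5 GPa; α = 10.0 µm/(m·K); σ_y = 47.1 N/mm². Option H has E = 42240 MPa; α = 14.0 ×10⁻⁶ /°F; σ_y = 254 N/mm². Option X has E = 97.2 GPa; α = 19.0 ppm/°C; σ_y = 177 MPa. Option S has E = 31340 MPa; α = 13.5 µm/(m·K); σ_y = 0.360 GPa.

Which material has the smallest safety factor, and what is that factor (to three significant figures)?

option X, n = 0.370

Per material, after unit conversion:
  option A: E = 28.50, α = 10.0, σ_y = 47.10 → σ = 73.8 MPa, n = 0.638
  option H: E = 42.24, α = 25.2, σ_y = 254.0 → σ = 276 MPa, n = 0.921
  option X: E = 97.20, α = 19.0, σ_y = 177.0 → σ = 478 MPa, n = 0.370
  option S: E = 31.34, α = 13.5, σ_y = 360.0 → σ = 110 MPa, n = 3.29
Smallest n: option X with n = 0.370.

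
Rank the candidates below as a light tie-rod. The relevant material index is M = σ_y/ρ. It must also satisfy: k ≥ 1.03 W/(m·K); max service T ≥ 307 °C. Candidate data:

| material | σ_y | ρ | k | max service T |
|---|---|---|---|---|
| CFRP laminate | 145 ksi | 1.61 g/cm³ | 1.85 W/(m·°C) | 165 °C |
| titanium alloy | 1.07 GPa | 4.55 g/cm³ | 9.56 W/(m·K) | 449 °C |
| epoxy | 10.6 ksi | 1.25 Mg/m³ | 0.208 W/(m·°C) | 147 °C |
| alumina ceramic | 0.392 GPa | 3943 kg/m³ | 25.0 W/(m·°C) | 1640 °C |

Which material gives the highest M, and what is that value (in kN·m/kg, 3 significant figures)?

Screen on constraints: k ≥ 1.03 W/(m·K); max service T ≥ 307 °C. Survivors: titanium alloy, alumina ceramic.
Convert each candidate to consistent units, then evaluate M:
  titanium alloy: σ_y = 1070 MPa, ρ = 4550 kg/m³
  alumina ceramic: σ_y = 392.0 MPa, ρ = 3943 kg/m³
  titanium alloy: M = 235 kN·m/kg
  alumina ceramic: M = 99.4 kN·m/kg
Titanium alloy ranks first.

titanium alloy, M = 235 kN·m/kg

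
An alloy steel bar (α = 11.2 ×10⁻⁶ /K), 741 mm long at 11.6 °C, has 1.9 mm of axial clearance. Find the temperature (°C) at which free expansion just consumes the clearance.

α·L₀·ΔT = 1.9 mm ⇒ ΔT = 1.9 / (11.2×10⁻⁶ × 741.0) = 228.9 K.
T = 11.6 + 228.9 = 240.5 °C.

241 °C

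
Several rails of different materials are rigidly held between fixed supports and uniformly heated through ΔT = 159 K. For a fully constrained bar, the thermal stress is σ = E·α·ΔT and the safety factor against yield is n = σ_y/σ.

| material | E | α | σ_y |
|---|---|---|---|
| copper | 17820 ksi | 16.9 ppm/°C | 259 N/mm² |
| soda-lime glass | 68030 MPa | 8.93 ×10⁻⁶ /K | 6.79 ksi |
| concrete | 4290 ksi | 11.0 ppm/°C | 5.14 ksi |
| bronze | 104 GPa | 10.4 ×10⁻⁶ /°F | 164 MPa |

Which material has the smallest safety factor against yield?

soda-lime glass

Converting E to GPa, α to ×10⁻⁶/K, σ_y to MPa, then σ and n for each:
  copper: E = 122.9, α = 16.9, σ_y = 259.0 → σ = 330 MPa, n = 0.784
  soda-lime glass: E = 68.03, α = 8.93, σ_y = 46.82 → σ = 96.6 MPa, n = 0.485
  concrete: E = 29.58, α = 11.0, σ_y = 35.44 → σ = 51.7 MPa, n = 0.685
  bronze: E = 104.0, α = 18.7, σ_y = 164.0 → σ = 310 MPa, n = 0.530
Smallest n: soda-lime glass with n = 0.485.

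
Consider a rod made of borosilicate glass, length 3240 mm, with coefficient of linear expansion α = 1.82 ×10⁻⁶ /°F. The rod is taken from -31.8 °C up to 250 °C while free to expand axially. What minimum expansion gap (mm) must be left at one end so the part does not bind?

2.99 mm

Convert α: 1.82×10⁻⁶/°F × (9/5) = 3.28×10⁻⁶/K.
ΔT = 250 − (-31.8) = 281.8 K.
ΔL = α·L₀·ΔT = 3.28×10⁻⁶ × 3240 mm × 281.8 K = 2.99 mm.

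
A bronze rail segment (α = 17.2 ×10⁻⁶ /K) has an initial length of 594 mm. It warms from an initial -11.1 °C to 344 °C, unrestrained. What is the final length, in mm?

ΔT = 344 − (-11.1) = 355.1 K.
ΔL = α·L₀·ΔT = 17.2×10⁻⁶ × 594 mm × 355.1 K = 3.63 mm.
L = L₀ + ΔL = 594 + 3.63 = 597.63 mm.

597.63 mm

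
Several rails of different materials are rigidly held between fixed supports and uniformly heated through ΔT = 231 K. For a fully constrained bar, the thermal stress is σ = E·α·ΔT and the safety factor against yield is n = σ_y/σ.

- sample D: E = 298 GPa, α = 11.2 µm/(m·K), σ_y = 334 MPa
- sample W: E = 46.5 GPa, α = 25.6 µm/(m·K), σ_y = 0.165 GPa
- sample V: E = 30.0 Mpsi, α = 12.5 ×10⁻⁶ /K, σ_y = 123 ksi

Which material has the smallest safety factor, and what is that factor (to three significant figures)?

sample D, n = 0.433

Per material, after unit conversion:
  sample D: E = 298.0, α = 11.2, σ_y = 334.0 → σ = 771 MPa, n = 0.433
  sample W: E = 46.50, α = 25.6, σ_y = 165.0 → σ = 275 MPa, n = 0.600
  sample V: E = 206.8, α = 12.5, σ_y = 848.1 → σ = 597 MPa, n = 1.42
The minimum is sample D at n = 0.433.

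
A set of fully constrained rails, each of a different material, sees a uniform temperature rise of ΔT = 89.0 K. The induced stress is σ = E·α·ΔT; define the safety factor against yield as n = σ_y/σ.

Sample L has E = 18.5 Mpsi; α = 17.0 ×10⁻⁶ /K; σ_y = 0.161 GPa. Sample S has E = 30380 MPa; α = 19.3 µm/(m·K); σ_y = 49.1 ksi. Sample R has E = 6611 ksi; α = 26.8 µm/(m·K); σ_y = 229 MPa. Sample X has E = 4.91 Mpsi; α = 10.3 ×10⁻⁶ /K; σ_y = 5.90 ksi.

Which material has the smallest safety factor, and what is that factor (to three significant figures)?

In consistent units (E in GPa, α in ×10⁻⁶/K, σ_y in MPa):
  sample L: E = 127.6, α = 17.0, σ_y = 161.0 → σ = 193 MPa, n = 0.834
  sample S: E = 30.38, α = 19.3, σ_y = 338.5 → σ = 52.2 MPa, n = 6.49
  sample R: E = 45.58, α = 26.8, σ_y = 229.0 → σ = 109 MPa, n = 2.11
  sample X: E = 33.85, α = 10.3, σ_y = 40.68 → σ = 31.0 MPa, n = 1.31
Sample L has the lowest safety factor, n = 0.834.

sample L, n = 0.834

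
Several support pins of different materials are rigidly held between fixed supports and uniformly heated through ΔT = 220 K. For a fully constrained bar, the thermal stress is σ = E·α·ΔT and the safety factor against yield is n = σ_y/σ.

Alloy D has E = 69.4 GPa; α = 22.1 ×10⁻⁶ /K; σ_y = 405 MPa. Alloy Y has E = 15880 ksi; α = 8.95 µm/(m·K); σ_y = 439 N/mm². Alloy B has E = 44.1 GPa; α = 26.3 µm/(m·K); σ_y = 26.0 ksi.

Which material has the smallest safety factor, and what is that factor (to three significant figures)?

alloy B, n = 0.703

Per material, after unit conversion:
  alloy D: E = 69.40, α = 22.1, σ_y = 405.0 → σ = 337 MPa, n = 1.20
  alloy Y: E = 109.5, α = 8.95, σ_y = 439.0 → σ = 216 MPa, n = 2.04
  alloy B: E = 44.10, α = 26.3, σ_y = 179.3 → σ = 255 MPa, n = 0.703
The minimum is alloy B at n = 0.703.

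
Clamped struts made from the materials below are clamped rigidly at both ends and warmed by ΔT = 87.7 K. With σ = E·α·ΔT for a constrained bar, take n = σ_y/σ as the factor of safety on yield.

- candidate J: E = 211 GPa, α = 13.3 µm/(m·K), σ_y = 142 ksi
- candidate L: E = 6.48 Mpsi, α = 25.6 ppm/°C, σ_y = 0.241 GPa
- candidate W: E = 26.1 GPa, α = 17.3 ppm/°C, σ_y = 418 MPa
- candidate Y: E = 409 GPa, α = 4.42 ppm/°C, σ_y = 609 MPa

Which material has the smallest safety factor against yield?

In consistent units (E in GPa, α in ×10⁻⁶/K, σ_y in MPa):
  candidate J: E = 211.0, α = 13.3, σ_y = 979.1 → σ = 246 MPa, n = 3.98
  candidate L: E = 44.68, α = 25.6, σ_y = 241.0 → σ = 100 MPa, n = 2.40
  candidate W: E = 26.10, α = 17.3, σ_y = 418.0 → σ = 39.6 MPa, n = 10.6
  candidate Y: E = 409.0, α = 4.42, σ_y = 609.0 → σ = 159 MPa, n = 3.84
Candidate L has the lowest safety factor, n = 2.40.

candidate L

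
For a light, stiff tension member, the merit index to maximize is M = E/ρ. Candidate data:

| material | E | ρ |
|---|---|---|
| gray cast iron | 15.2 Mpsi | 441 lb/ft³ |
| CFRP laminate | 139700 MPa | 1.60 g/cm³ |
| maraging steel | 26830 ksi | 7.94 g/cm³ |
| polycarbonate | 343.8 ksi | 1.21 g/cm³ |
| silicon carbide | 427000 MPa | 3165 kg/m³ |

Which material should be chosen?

Putting every candidate on a common basis:
  gray cast iron: E = 104.8 GPa, ρ = 7064 kg/m³
  CFRP laminate: E = 139.7 GPa, ρ = 1600 kg/m³
  maraging steel: E = 185.0 GPa, ρ = 7940 kg/m³
  polycarbonate: E = 2.370 GPa, ρ = 1210 kg/m³
  silicon carbide: E = 427.0 GPa, ρ = 3165 kg/m³
  silicon carbide: M = 135 MN·m/kg
  CFRP laminate: M = 87.3 MN·m/kg
  maraging steel: M = 23.3 MN·m/kg
  gray cast iron: M = 14.8 MN·m/kg
  polycarbonate: M = 1.96 MN·m/kg
Silicon carbide ranks first.

silicon carbide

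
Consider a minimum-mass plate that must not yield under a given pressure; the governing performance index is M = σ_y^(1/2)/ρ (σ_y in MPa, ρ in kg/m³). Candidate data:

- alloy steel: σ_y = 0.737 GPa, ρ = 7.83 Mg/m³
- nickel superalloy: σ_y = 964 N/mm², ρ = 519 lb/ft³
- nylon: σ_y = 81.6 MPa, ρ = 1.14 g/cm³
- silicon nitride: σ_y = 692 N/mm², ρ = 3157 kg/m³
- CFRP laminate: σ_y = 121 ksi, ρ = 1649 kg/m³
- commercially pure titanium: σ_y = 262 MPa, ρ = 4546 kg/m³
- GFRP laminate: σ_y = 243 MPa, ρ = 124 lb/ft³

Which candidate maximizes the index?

Putting every candidate on a common basis:
  alloy steel: σ_y = 737.0 MPa, ρ = 7830 kg/m³
  nickel superalloy: σ_y = 964.0 MPa, ρ = 8314 kg/m³
  nylon: σ_y = 81.60 MPa, ρ = 1140 kg/m³
  silicon nitride: σ_y = 692.0 MPa, ρ = 3157 kg/m³
  CFRP laminate: σ_y = 834.3 MPa, ρ = 1649 kg/m³
  commercially pure titanium: σ_y = 262.0 MPa, ρ = 4546 kg/m³
  GFRP laminate: σ_y = 243.0 MPa, ρ = 1986 kg/m³
  CFRP laminate: M = 17.5×10⁻³
  silicon nitride: M = 8.33×10⁻³
  nylon: M = 7.92×10⁻³
  GFRP laminate: M = 7.85×10⁻³
  nickel superalloy: M = 3.73×10⁻³
  commercially pure titanium: M = 3.56×10⁻³
  alloy steel: M = 3.47×10⁻³
The maximum is for CFRP laminate.

CFRP laminate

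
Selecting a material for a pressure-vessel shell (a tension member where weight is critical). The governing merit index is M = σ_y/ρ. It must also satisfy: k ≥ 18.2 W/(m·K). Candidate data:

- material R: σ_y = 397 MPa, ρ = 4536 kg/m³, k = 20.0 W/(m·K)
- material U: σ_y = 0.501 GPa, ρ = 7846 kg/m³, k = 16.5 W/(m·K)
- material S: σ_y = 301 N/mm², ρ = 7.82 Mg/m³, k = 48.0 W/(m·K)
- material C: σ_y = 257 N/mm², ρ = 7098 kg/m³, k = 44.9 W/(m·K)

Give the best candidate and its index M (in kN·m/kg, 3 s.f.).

material R, M = 87.5 kN·m/kg

Screen on constraints: k ≥ 18.2 W/(m·K). Survivors: material R, material S, material C.
In SI units:
  material R: σ_y = 397.0 MPa, ρ = 4536 kg/m³
  material S: σ_y = 301.0 MPa, ρ = 7820 kg/m³
  material C: σ_y = 257.0 MPa, ρ = 7098 kg/m³
  material R: M = 87.5 kN·m/kg
  material S: M = 38.5 kN·m/kg
  material C: M = 36.2 kN·m/kg
Material R ranks first.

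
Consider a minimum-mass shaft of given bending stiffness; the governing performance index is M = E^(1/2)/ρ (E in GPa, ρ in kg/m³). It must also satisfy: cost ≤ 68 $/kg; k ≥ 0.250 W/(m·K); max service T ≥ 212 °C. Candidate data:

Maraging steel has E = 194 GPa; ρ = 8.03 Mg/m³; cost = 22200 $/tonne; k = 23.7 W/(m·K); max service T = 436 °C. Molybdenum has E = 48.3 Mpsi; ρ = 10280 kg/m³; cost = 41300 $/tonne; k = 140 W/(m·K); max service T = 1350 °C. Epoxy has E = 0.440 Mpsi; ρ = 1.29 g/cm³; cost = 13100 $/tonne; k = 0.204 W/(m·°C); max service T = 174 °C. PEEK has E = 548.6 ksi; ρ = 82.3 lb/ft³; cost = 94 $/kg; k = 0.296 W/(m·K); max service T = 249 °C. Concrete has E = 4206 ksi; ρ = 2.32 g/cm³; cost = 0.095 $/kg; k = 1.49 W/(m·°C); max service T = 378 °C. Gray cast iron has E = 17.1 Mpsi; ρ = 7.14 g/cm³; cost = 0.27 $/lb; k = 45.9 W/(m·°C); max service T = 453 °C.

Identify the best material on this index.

Screen on constraints: cost ≤ 68 $/kg; k ≥ 0.250 W/(m·K); max service T ≥ 212 °C. Survivors: maraging steel, molybdenum, concrete, gray cast iron.
Putting every candidate on a common basis:
  maraging steel: E = 194.0 GPa, ρ = 8030 kg/m³
  molybdenum: E = 333.0 GPa, ρ = 10280 kg/m³
  concrete: E = 29.00 GPa, ρ = 2320 kg/m³
  gray cast iron: E = 117.9 GPa, ρ = 7140 kg/m³
  concrete: M = 2.32×10⁻³
  molybdenum: M = 1.78×10⁻³
  maraging steel: M = 1.73×10⁻³
  gray cast iron: M = 1.52×10⁻³
Concrete has the largest M.

concrete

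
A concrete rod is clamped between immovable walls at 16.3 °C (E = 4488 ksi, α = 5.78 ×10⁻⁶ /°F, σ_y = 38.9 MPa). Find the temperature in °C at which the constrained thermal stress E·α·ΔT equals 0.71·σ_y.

102 °C

E = 4488 ksi = 30.94 GPa.
α = 5.78×10⁻⁶/°F × 9/5 = 10.4×10⁻⁶/K.
E·α·ΔT = 27.62 MPa ⇒ ΔT = 27.62 / (30.94×10³ × 10.4×10⁻⁶) = 85.79 K.
T = 16.3 + 85.79 = 102.1 °C.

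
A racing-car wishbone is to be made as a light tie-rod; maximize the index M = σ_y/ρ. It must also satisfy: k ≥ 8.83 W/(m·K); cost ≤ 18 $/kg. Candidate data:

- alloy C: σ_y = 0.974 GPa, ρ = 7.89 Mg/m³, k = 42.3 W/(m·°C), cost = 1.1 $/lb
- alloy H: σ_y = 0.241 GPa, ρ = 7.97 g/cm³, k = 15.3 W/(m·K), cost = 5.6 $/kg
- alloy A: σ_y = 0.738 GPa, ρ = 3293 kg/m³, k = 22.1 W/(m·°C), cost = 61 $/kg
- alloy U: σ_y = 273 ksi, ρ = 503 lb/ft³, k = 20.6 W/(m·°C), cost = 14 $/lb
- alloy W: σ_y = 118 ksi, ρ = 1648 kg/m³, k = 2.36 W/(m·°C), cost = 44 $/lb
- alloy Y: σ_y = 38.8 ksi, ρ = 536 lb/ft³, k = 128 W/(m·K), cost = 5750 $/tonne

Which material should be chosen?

alloy C

Screen on constraints: k ≥ 8.83 W/(m·K); cost ≤ 18 $/kg. Survivors: alloy C, alloy H, alloy Y.
Putting every candidate on a common basis:
  alloy C: σ_y = 974.0 MPa, ρ = 7890 kg/m³
  alloy H: σ_y = 241.0 MPa, ρ = 7970 kg/m³
  alloy Y: σ_y = 267.5 MPa, ρ = 8586 kg/m³
  alloy C: M = 123 kN·m/kg
  alloy Y: M = 31.2 kN·m/kg
  alloy H: M = 30.2 kN·m/kg
Highest index: alloy C.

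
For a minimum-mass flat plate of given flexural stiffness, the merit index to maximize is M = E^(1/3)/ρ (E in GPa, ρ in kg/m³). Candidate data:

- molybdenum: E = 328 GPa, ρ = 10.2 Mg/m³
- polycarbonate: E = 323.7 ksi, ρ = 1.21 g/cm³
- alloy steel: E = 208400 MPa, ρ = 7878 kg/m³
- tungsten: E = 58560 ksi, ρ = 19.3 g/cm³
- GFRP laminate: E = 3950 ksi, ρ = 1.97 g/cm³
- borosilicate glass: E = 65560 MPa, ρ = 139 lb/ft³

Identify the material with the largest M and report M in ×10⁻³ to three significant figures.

borosilicate glass, M = 1.81×10⁻³

Putting every candidate on a common basis:
  molybdenum: E = 328.0 GPa, ρ = 10200 kg/m³
  polycarbonate: E = 2.232 GPa, ρ = 1210 kg/m³
  alloy steel: E = 208.4 GPa, ρ = 7878 kg/m³
  tungsten: E = 403.8 GPa, ρ = 19300 kg/m³
  GFRP laminate: E = 27.23 GPa, ρ = 1970 kg/m³
  borosilicate glass: E = 65.56 GPa, ρ = 2227 kg/m³
  borosilicate glass: M = 1.81×10⁻³
  GFRP laminate: M = 1.53×10⁻³
  polycarbonate: M = 1.08×10⁻³
  alloy steel: M = 0.753×10⁻³
  molybdenum: M = 0.676×10⁻³
  tungsten: M = 0.383×10⁻³
The maximum is for borosilicate glass.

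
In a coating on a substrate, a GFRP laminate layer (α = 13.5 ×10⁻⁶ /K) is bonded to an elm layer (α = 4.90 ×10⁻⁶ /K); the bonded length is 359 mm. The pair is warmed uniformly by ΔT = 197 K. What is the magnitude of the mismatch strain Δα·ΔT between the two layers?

1.69×10⁻³

Δα = |13.5 − 4.90|×10⁻⁶/K = 8.60×10⁻⁶/K.
Mismatch strain = Δα·ΔT = 8.60×10⁻⁶ × 197.0 = 1.69×10⁻³.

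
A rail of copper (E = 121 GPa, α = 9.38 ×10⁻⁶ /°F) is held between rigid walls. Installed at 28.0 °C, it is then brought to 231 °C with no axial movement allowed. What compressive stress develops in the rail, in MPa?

415 MPa

α = 9.38×10⁻⁶/°F × 9/5 = 16.9×10⁻⁶/K.
ΔT = 203.0 K. Constrained thermal stress σ = E·α·ΔT = 121.0×10³ MPa × 16.9×10⁻⁶ × 203.0 = 415 MPa (compressive).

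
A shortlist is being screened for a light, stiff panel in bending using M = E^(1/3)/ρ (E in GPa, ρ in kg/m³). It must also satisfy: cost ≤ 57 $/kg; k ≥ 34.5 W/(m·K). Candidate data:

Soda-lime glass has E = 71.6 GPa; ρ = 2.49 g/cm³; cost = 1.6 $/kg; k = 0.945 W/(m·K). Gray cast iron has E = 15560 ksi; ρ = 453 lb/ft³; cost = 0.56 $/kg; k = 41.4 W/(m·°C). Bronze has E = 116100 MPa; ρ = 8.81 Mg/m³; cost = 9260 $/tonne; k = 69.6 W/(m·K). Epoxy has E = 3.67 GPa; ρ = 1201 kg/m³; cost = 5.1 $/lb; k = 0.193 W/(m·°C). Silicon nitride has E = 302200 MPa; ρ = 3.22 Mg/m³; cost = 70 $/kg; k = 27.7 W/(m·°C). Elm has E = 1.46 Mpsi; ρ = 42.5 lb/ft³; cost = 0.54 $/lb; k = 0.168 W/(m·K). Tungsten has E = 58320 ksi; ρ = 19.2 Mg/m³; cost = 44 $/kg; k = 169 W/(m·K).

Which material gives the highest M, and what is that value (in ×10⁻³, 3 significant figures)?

gray cast iron, M = 0.655×10⁻³

Screen on constraints: cost ≤ 57 $/kg; k ≥ 34.5 W/(m·K). Survivors: gray cast iron, bronze, tungsten.
Convert each candidate to consistent units, then evaluate M:
  gray cast iron: E = 107.3 GPa, ρ = 7256 kg/m³
  bronze: E = 116.1 GPa, ρ = 8810 kg/m³
  tungsten: E = 402.1 GPa, ρ = 19200 kg/m³
  gray cast iron: M = 0.655×10⁻³
  bronze: M = 0.554×10⁻³
  tungsten: M = 0.384×10⁻³
Gray cast iron has the largest M.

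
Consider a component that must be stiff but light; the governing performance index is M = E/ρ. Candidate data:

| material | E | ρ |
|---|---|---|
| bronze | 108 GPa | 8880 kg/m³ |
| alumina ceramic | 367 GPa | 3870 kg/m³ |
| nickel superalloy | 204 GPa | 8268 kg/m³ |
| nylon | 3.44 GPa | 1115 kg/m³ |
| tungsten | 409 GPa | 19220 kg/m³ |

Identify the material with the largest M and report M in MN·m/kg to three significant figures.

alumina ceramic, M = 94.8 MN·m/kg

Computing M directly (units already consistent):
  alumina ceramic: M = 94.8 MN·m/kg
  nickel superalloy: M = 24.7 MN·m/kg
  tungsten: M = 21.3 MN·m/kg
  bronze: M = 12.2 MN·m/kg
  nylon: M = 3.09 MN·m/kg
Highest index: alumina ceramic.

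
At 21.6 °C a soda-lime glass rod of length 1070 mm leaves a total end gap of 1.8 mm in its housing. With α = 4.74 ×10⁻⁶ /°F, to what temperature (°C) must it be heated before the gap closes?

219 °C

α = 4.74×10⁻⁶/°F × 9/5 = 8.53×10⁻⁶/K.
α·L₀·ΔT = 1.8 mm ⇒ ΔT = 1.8 / (8.53×10⁻⁶ × 1070.0) = 197.2 K.
T = 21.6 + 197.2 = 218.8 °C.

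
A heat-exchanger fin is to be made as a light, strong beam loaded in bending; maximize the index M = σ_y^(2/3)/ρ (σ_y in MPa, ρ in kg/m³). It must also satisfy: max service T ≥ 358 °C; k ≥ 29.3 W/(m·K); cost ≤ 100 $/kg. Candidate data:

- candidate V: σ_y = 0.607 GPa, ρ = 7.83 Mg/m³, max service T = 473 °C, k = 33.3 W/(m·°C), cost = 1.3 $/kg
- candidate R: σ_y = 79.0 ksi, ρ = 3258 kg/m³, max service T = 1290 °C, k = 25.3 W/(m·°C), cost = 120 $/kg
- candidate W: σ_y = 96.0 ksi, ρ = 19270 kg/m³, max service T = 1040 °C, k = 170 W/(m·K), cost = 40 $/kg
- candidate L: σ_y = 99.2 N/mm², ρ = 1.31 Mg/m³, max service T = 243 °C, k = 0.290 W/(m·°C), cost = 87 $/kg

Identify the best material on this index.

Screen on constraints: max service T ≥ 358 °C; k ≥ 29.3 W/(m·K); cost ≤ 100 $/kg. Survivors: candidate V, candidate W.
In SI units:
  candidate V: σ_y = 607.0 MPa, ρ = 7830 kg/m³
  candidate W: σ_y = 661.9 MPa, ρ = 19270 kg/m³
  candidate V: M = 9.16×10⁻³
  candidate W: M = 3.94×10⁻³
Candidate V ranks first.

candidate V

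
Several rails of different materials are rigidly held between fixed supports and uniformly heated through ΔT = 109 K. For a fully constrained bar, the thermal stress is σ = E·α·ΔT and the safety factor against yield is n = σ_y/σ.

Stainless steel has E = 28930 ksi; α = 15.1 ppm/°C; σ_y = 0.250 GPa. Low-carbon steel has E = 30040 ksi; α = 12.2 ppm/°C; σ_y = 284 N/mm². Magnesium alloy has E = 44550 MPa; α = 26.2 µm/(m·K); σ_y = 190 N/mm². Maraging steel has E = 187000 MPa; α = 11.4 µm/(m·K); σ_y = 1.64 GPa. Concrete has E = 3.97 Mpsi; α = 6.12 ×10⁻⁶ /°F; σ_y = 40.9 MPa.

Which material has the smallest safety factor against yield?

Converting E to GPa, α to ×10⁻⁶/K, σ_y to MPa, then σ and n for each:
  stainless steel: E = 199.5, α = 15.1, σ_y = 250.0 → σ = 328 MPa, n = 0.761
  low-carbon steel: E = 207.1, α = 12.2, σ_y = 284.0 → σ = 275 MPa, n = 1.03
  magnesium alloy: E = 44.55, α = 26.2, σ_y = 190.0 → σ = 127 MPa, n = 1.49
  maraging steel: E = 187.0, α = 11.4, σ_y = 1640 → σ = 232 MPa, n = 7.06
  concrete: E = 27.37, α = 11.0, σ_y = 40.90 → σ = 32.9 MPa, n = 1.24
Stainless steel has the lowest safety factor, n = 0.761.

stainless steel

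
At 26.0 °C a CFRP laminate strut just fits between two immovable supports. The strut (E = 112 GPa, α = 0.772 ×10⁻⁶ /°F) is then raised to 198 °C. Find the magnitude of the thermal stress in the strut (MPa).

α = 0.772×10⁻⁶/°F × 9/5 = 1.39×10⁻⁶/K.
ΔT = 172.0 K. Constrained thermal stress σ = E·α·ΔT = 112.0×10³ MPa × 1.39×10⁻⁶ × 172.0 = 26.8 MPa (compressive).

26.8 MPa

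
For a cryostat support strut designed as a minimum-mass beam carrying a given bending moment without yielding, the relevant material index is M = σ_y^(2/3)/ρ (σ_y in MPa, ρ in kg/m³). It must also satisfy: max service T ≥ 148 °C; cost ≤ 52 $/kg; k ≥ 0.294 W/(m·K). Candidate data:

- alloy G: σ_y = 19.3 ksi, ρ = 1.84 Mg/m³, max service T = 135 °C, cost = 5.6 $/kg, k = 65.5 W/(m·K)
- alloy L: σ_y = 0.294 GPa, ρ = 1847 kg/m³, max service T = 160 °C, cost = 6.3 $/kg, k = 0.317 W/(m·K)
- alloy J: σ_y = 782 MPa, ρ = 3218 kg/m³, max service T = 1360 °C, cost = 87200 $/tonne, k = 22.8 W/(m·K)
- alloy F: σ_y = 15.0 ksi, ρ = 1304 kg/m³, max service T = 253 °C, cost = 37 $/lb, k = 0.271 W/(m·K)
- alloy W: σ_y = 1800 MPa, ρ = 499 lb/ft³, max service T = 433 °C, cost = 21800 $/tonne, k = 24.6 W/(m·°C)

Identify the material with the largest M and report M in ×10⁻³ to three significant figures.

alloy L, M = 23.9×10⁻³

Screen on constraints: max service T ≥ 148 °C; cost ≤ 52 $/kg; k ≥ 0.294 W/(m·K). Survivors: alloy L, alloy W.
Putting every candidate on a common basis:
  alloy L: σ_y = 294.0 MPa, ρ = 1847 kg/m³
  alloy W: σ_y = 1800 MPa, ρ = 7993 kg/m³
  alloy L: M = 23.9×10⁻³
  alloy W: M = 18.5×10⁻³
Highest index: alloy L.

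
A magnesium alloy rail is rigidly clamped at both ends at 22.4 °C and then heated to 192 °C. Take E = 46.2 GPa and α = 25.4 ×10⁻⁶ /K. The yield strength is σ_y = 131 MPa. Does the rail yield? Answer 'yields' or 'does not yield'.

ΔT = 169.6 K. Constrained thermal stress σ = E·α·ΔT = 46.20×10³ MPa × 25.4×10⁻⁶ × 169.6 = 199 MPa (compressive).
Compare to σ_y = 131 MPa: σ ≥ σ_y, so it yields.

yields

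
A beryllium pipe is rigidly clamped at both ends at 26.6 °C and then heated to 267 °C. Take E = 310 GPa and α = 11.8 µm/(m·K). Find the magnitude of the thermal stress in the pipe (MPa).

879 MPa

ΔT = 240.4 K. Constrained thermal stress σ = E·α·ΔT = 310.0×10³ MPa × 11.8×10⁻⁶ × 240.4 = 879 MPa (compressive).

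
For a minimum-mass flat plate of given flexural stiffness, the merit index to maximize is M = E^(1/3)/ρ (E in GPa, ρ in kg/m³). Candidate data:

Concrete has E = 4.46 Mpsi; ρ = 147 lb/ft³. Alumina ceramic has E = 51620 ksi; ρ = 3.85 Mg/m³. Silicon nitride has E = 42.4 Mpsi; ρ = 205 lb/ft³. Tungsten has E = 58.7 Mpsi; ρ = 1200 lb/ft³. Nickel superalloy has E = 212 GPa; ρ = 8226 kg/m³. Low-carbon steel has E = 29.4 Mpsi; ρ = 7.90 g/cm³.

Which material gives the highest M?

Putting every candidate on a common basis:
  concrete: E = 30.75 GPa, ρ = 2355 kg/m³
  alumina ceramic: E = 355.9 GPa, ρ = 3850 kg/m³
  silicon nitride: E = 292.3 GPa, ρ = 3284 kg/m³
  tungsten: E = 404.7 GPa, ρ = 19220 kg/m³
  nickel superalloy: E = 212.0 GPa, ρ = 8226 kg/m³
  low-carbon steel: E = 202.7 GPa, ρ = 7900 kg/m³
  silicon nitride: M = 2.02×10⁻³
  alumina ceramic: M = 1.84×10⁻³
  concrete: M = 1.33×10⁻³
  low-carbon steel: M = 0.744×10⁻³
  nickel superalloy: M = 0.725×10⁻³
  tungsten: M = 0.385×10⁻³
Silicon nitride has the largest M.

silicon nitride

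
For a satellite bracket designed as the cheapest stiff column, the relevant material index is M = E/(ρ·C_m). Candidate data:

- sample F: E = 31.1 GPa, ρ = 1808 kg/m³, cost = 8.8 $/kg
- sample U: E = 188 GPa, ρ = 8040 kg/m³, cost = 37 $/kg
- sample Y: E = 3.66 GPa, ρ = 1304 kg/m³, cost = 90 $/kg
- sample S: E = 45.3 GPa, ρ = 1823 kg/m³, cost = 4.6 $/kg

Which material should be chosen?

Per-candidate index values:
  sample S: M = 5.40 MN·m per $
  sample F: M = 1.95 MN·m per $
  sample U: M = 0.632 MN·m per $
  sample Y: M = 0.0312 MN·m per $
Highest index: sample S.

sample S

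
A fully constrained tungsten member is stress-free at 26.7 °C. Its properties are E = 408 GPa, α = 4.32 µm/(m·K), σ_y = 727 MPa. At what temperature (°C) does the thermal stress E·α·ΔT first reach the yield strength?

439 °C

E·α·ΔT = 727.0 MPa ⇒ ΔT = 727.0 / (408.0×10³ × 4.32×10⁻⁶) = 412.5 K.
T = 26.7 + 412.5 = 439.2 °C.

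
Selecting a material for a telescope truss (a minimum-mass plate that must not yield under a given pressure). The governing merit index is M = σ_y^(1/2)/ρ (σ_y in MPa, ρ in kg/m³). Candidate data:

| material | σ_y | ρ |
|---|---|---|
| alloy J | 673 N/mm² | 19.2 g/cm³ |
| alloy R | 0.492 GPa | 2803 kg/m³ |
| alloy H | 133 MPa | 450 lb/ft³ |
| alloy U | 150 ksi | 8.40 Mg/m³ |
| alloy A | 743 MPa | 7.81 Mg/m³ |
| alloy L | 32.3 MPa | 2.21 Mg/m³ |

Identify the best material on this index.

Normalizing units and computing the index:
  alloy J: σ_y = 673.0 MPa, ρ = 19200 kg/m³
  alloy R: σ_y = 492.0 MPa, ρ = 2803 kg/m³
  alloy H: σ_y = 133.0 MPa, ρ = 7208 kg/m³
  alloy U: σ_y = 1034 MPa, ρ = 8400 kg/m³
  alloy A: σ_y = 743.0 MPa, ρ = 7810 kg/m³
  alloy L: σ_y = 32.30 MPa, ρ = 2210 kg/m³
  alloy R: M = 7.91×10⁻³
  alloy U: M = 3.83×10⁻³
  alloy A: M = 3.49×10⁻³
  alloy L: M = 2.57×10⁻³
  alloy H: M = 1.60×10⁻³
  alloy J: M = 1.35×10⁻³
The maximum is for alloy R.

alloy R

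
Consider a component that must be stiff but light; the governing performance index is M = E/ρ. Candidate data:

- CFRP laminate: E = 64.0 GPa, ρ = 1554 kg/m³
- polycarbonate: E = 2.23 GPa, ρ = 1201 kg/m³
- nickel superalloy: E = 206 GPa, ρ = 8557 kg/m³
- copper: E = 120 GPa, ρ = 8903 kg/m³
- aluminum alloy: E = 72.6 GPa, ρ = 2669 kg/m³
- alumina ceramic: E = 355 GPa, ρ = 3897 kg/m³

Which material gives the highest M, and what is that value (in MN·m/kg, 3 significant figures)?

alumina ceramic, M = 91.1 MN·m/kg

Computing M directly (units already consistent):
  alumina ceramic: M = 91.1 MN·m/kg
  CFRP laminate: M = 41.2 MN·m/kg
  aluminum alloy: M = 27.2 MN·m/kg
  nickel superalloy: M = 24.1 MN·m/kg
  copper: M = 13.5 MN·m/kg
  polycarbonate: M = 1.86 MN·m/kg
The maximum is for alumina ceramic.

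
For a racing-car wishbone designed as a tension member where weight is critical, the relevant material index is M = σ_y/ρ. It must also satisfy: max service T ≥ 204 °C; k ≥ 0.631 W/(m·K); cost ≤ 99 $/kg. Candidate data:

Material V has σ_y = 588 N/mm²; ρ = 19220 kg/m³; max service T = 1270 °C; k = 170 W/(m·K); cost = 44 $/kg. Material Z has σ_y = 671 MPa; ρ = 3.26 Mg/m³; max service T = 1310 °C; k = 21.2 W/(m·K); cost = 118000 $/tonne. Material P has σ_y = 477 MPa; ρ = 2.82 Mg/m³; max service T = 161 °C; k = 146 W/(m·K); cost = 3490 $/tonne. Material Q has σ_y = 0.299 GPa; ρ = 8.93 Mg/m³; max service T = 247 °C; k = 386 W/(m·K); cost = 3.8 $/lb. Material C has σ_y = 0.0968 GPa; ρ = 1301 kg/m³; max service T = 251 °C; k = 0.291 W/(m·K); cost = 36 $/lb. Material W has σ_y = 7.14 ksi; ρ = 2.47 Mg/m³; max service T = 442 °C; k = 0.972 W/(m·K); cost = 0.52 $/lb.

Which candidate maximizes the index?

Screen on constraints: max service T ≥ 204 °C; k ≥ 0.631 W/(m·K); cost ≤ 99 $/kg. Survivors: material V, material Q, material W.
Convert each candidate to consistent units, then evaluate M:
  material V: σ_y = 588.0 MPa, ρ = 19220 kg/m³
  material Q: σ_y = 299.0 MPa, ρ = 8930 kg/m³
  material W: σ_y = 49.23 MPa, ρ = 2470 kg/m³
  material Q: M = 33.5 kN·m/kg
  material V: M = 30.6 kN·m/kg
  material W: M = 19.9 kN·m/kg
Material Q ranks first.

material Q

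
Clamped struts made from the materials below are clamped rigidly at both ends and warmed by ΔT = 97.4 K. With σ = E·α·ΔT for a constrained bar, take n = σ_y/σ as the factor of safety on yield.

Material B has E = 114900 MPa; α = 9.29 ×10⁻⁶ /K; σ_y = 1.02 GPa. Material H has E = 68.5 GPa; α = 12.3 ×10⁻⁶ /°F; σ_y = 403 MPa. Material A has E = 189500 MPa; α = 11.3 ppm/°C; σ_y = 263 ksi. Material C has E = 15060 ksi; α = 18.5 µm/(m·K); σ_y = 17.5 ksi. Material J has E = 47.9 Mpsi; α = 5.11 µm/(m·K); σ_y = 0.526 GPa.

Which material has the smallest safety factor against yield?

material C

In consistent units (E in GPa, α in ×10⁻⁶/K, σ_y in MPa):
  material B: E = 114.9, α = 9.29, σ_y = 1020 → σ = 104 MPa, n = 9.81
  material H: E = 68.50, α = 22.1, σ_y = 403.0 → σ = 148 MPa, n = 2.73
  material A: E = 189.5, α = 11.3, σ_y = 1813 → σ = 209 MPa, n = 8.69
  material C: E = 103.8, α = 18.5, σ_y = 120.7 → σ = 187 MPa, n = 0.645
  material J: E = 330.3, α = 5.11, σ_y = 526.0 → σ = 164 MPa, n = 3.20
The minimum is material C at n = 0.645.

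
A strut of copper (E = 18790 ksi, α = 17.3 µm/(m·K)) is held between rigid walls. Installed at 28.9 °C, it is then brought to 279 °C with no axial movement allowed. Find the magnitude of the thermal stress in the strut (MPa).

561 MPa

E = 18790 ksi = 129.6 GPa.
ΔT = 250.1 K. Constrained thermal stress σ = E·α·ΔT = 129.6×10³ MPa × 17.3×10⁻⁶ × 250.1 = 561 MPa (compressive).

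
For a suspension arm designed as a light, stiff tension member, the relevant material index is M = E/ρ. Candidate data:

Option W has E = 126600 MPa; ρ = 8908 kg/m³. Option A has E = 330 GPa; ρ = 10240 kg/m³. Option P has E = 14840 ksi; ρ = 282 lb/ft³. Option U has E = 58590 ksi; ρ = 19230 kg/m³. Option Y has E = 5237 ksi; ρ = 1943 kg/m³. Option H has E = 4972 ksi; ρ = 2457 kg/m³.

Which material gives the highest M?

In SI units:
  option W: E = 126.6 GPa, ρ = 8908 kg/m³
  option A: E = 330.0 GPa, ρ = 10240 kg/m³
  option P: E = 102.3 GPa, ρ = 4517 kg/m³
  option U: E = 404.0 GPa, ρ = 19230 kg/m³
  option Y: E = 36.11 GPa, ρ = 1943 kg/m³
  option H: E = 34.28 GPa, ρ = 2457 kg/m³
  option A: M = 32.2 MN·m/kg
  option P: M = 22.7 MN·m/kg
  option U: M = 21.0 MN·m/kg
  option Y: M = 18.6 MN·m/kg
  option W: M = 14.2 MN·m/kg
  option H: M = 14.0 MN·m/kg
Option A ranks first.

option A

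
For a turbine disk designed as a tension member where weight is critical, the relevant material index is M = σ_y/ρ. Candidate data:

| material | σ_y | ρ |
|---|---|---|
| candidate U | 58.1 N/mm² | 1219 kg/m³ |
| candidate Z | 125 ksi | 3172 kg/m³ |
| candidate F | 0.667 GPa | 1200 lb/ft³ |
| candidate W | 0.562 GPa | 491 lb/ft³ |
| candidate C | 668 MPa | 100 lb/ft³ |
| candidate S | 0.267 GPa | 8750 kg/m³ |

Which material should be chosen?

candidate C

In SI units:
  candidate U: σ_y = 58.10 MPa, ρ = 1219 kg/m³
  candidate Z: σ_y = 861.8 MPa, ρ = 3172 kg/m³
  candidate F: σ_y = 667.0 MPa, ρ = 19220 kg/m³
  candidate W: σ_y = 562.0 MPa, ρ = 7865 kg/m³
  candidate C: σ_y = 668.0 MPa, ρ = 1602 kg/m³
  candidate S: σ_y = 267.0 MPa, ρ = 8750 kg/m³
  candidate C: M = 417 kN·m/kg
  candidate Z: M = 272 kN·m/kg
  candidate W: M = 71.5 kN·m/kg
  candidate U: M = 47.7 kN·m/kg
  candidate F: M = 34.7 kN·m/kg
  candidate S: M = 30.5 kN·m/kg
The maximum is for candidate C.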